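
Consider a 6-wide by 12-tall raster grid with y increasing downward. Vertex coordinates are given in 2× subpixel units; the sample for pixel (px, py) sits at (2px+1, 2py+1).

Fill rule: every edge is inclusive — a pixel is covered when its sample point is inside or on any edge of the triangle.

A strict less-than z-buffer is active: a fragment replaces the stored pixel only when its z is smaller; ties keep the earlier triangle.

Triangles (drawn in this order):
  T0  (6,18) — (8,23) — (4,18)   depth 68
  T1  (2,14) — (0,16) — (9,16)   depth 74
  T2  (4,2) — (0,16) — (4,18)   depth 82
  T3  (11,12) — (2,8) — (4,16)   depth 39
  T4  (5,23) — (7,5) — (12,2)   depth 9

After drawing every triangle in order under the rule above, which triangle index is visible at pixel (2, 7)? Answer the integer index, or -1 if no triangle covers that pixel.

T0:
  2·area = 10
  edge (6, 18)→(8, 23): d=(2,5) inclusive
  edge (8, 23)→(4, 18): d=(-4,-5) inclusive
  edge (4, 18)→(6, 18): d=(2,0) inclusive
    (2,9)@(5, 19): e=[7,1,2] → X
    (3,9)@(7, 19): e=[-3,11,2] → .
    (2,10)@(5, 21): e=[11,-7,6] → .
    (3,10)@(7, 21): e=[1,3,6] → X
    (4,10)@(9, 21): e=[-9,13,6] → .
    (3,11)@(7, 23): e=[5,-5,10] → .
  covered (2 px):
    . . . . . .
    . . . . . .
    . . . . . .
    . . . . . .
    . . . . . .
    . . . . . .
    . . . . . .
    . . . . . .
    . . . . . .
    . . X . . .
    . . . X . .
    . . . . . .
T1:
  2·area = 18  (B↔C swapped to make it positive)
  edge (2, 14)→(9, 16): d=(7,2) inclusive
  edge (9, 16)→(0, 16): d=(-9,0) inclusive
  edge (0, 16)→(2, 14): d=(2,-2) inclusive
    (5,2)@(11, 5): e=[-81,99,0] → .  [on edge]
    (4,3)@(9, 7): e=[-63,81,0] → .  [on edge]
    (3,4)@(7, 9): e=[-45,63,0] → .  [on edge]
    (2,5)@(5, 11): e=[-27,45,0] → .  [on edge]
    (1,6)@(3, 13): e=[-9,27,0] → .  [on edge]
    (0,7)@(1, 15): e=[9,9,0] → X  [on edge]
    (1,7)@(3, 15): e=[5,9,4] → X
    (2,7)@(5, 15): e=[1,9,8] → X
    (3,7)@(7, 15): e=[-3,9,12] → .
    (0,8)@(1, 17): e=[23,-9,4] → .
    (1,8)@(3, 17): e=[19,-9,8] → .
    (2,8)@(5, 17): e=[15,-9,12] → .
  covered (3 px):
    . . . . . .
    . . . . . .
    . . . . . .
    . . . . . .
    . . . . . .
    . . . . . .
    . . . . . .
    X X X . . .
    . . . . . .
    . . . . . .
    . . . . . .
    . . . . . .
T2:
  2·area = 64  (B↔C swapped to make it positive)
  edge (4, 2)→(4, 18): d=(0,16) inclusive
  edge (4, 18)→(0, 16): d=(-4,-2) inclusive
  edge (0, 16)→(4, 2): d=(4,-14) inclusive
    (1,3)@(3, 7): e=[16,42,6] → X
    (2,3)@(5, 7): e=[-16,46,34] → .
    (1,4)@(3, 9): e=[16,34,14] → X
    (2,4)@(5, 9): e=[-16,38,42] → .
    (1,5)@(3, 11): e=[16,26,22] → X
    (2,5)@(5, 11): e=[-16,30,50] → .
    (0,6)@(1, 13): e=[48,14,2] → X
    (2,6)@(5, 13): e=[-16,22,58] → .
    (0,7)@(1, 15): e=[48,6,10] → X
    (2,7)@(5, 15): e=[-16,14,66] → .
    (0,8)@(1, 17): e=[48,-2,18] → .
    (1,8)@(3, 17): e=[16,2,46] → X
  covered (8 px):
    . . . . . .
    . . . . . .
    . . . . . .
    . X . . . .
    . X . . . .
    . X . . . .
    X X . . . .
    X X . . . .
    . X . . . .
    . . . . . .
    . . . . . .
    . . . . . .
T3:
  2·area = 64  (B↔C swapped to make it positive)
  edge (11, 12)→(4, 16): d=(-7,4) inclusive
  edge (4, 16)→(2, 8): d=(-2,-8) inclusive
  edge (2, 8)→(11, 12): d=(9,4) inclusive
    (1,4)@(3, 9): e=[53,6,5] → X
    (2,4)@(5, 9): e=[45,22,-3] → .
    (1,5)@(3, 11): e=[39,2,23] → X
    (2,5)@(5, 11): e=[31,18,15] → X
    (3,5)@(7, 11): e=[23,34,7] → X
    (4,5)@(9, 11): e=[15,50,-1] → .
    (1,6)@(3, 13): e=[25,-2,41] → .
    (2,6)@(5, 13): e=[17,14,33] → X
    (4,6)@(9, 13): e=[1,46,17] → X
    (5,6)@(11, 13): e=[-7,62,9] → .
    (2,7)@(5, 15): e=[3,10,51] → X
    (3,7)@(7, 15): e=[-5,26,43] → .
  covered (8 px):
    . . . . . .
    . . . . . .
    . . . . . .
    . . . . . .
    . X . . . .
    . X X X . .
    . . X X X .
    . . X . . .
    . . . . . .
    . . . . . .
    . . . . . .
    . . . . . .
T4:
  2·area = 84
  edge (5, 23)→(7, 5): d=(2,-18) inclusive
  edge (7, 5)→(12, 2): d=(5,-3) inclusive
  edge (12, 2)→(5, 23): d=(-7,21) inclusive
    (5,1)@(11, 3): e=[68,2,14] → X
    (3,2)@(7, 5): e=[0,0,84] → X  [on edge]
    (4,2)@(9, 5): e=[36,6,42] → X
    (5,2)@(11, 5): e=[72,12,0] → X  [on edge]
    (3,3)@(7, 7): e=[4,10,70] → X
    (5,3)@(11, 7): e=[76,22,-14] → .
    (3,4)@(7, 9): e=[8,20,56] → X
    (5,4)@(11, 9): e=[80,32,-28] → .
    (3,5)@(7, 11): e=[12,30,42] → X
    (4,5)@(9, 11): e=[48,36,0] → X  [on edge]
    (5,5)@(11, 11): e=[84,42,-42] → .
    (3,6)@(7, 13): e=[16,40,28] → X
    (3,8)@(7, 17): e=[24,60,0] → X  [on edge]
    (2,11)@(5, 23): e=[0,84,0] → X  [on edge]
  covered (14 px):
    . . . . . .
    . . . . . X
    . . . X X X
    . . . X X .
    . . . X X .
    . . . X X .
    . . . X . .
    . . . X . .
    . . . X . .
    . . . . . .
    . . . . . .
    . . X . . .

Z-buffer (winner per pixel, '.' = empty):
  . . . . . .
  . . . . . 4
  . . . 4 4 4
  . 2 . 4 4 .
  . 3 . 4 4 .
  . 3 3 4 4 .
  2 2 3 4 3 .
  1 1 3 4 . .
  . 2 . 4 . .
  . . 0 . . .
  . . . 0 . .
  . . 4 . . .

Answer: 3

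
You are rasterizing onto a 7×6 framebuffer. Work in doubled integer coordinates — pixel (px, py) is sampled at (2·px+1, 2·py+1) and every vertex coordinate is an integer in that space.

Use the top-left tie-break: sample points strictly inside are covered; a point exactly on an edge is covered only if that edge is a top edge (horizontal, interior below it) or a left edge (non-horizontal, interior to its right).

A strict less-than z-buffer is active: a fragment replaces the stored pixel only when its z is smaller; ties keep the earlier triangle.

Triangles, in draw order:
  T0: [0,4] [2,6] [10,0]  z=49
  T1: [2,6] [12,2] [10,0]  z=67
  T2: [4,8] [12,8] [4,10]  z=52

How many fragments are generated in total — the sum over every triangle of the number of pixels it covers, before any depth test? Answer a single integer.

T0:
  2·area = 28  (B↔C swapped to make it positive)
  edge (0, 4)→(10, 0): d=(10,-4) top-left  bias=+0
  edge (10, 0)→(2, 6): d=(-8,6) right/bottom  bias=-1
  edge (2, 6)→(0, 4): d=(-2,-2) top-left  bias=+0
    (1,1)@(3, 3): e=[2,18,8] → █
    (2,1)@(5, 3): e=[10,6,12] → █
    (3,1)@(7, 3): e=[18,-6,16] → ·
    (0,2)@(1, 5): e=[14,14,0] → █  [on edge]
    (2,2)@(5, 5): e=[30,-10,8] → ·
    (0,3)@(1, 7): e=[34,-2,-4] → ·
    (1,3)@(3, 7): e=[42,-14,0] → ·  [on edge]
    (2,4)@(5, 9): e=[70,-42,0] → ·  [on edge]
    (3,5)@(7, 11): e=[98,-70,0] → ·  [on edge]
  covered (4 px):
    · · · · · · ·
    · █ █ · · · ·
    █ █ · · · · ·
    · · · · · · ·
    · · · · · · ·
    · · · · · · ·
T1:
  2·area = 28  (B↔C swapped to make it positive)
  edge (2, 6)→(10, 0): d=(8,-6) top-left  bias=+0
  edge (10, 0)→(12, 2): d=(2,2) right/bottom  bias=-1
  edge (12, 2)→(2, 6): d=(-10,4) right/bottom  bias=-1
    (4,0)@(9, 1): e=[2,4,22] → █
    (5,0)@(11, 1): e=[14,0,14] → ·  [on edge]
    (3,1)@(7, 3): e=[6,12,10] → █
    (5,1)@(11, 3): e=[30,4,-6] → ·
    (6,1)@(13, 3): e=[42,0,-14] → ·  [on edge]
    (3,2)@(7, 5): e=[22,16,-10] → ·
    (4,2)@(9, 5): e=[34,12,-18] → ·
  covered (3 px):
    · · · · █ · ·
    · · · █ █ · ·
    · · · · · · ·
    · · · · · · ·
    · · · · · · ·
    · · · · · · ·
T2:
  2·area = 16
  edge (4, 8)→(12, 8): d=(8,0) top-left  bias=+0
  edge (12, 8)→(4, 10): d=(-8,2) right/bottom  bias=-1
  edge (4, 10)→(4, 8): d=(0,-2) top-left  bias=+0
    (2,4)@(5, 9): e=[8,6,2] → █
    (3,4)@(7, 9): e=[8,2,6] → █
    (4,4)@(9, 9): e=[8,-2,10] → ·
    (2,5)@(5, 11): e=[24,-10,2] → ·
    (3,5)@(7, 11): e=[24,-14,6] → ·
  covered (2 px):
    · · · · · · ·
    · · · · · · ·
    · · · · · · ·
    · · · · · · ·
    · · █ █ · · ·
    · · · · · · ·

Final: 9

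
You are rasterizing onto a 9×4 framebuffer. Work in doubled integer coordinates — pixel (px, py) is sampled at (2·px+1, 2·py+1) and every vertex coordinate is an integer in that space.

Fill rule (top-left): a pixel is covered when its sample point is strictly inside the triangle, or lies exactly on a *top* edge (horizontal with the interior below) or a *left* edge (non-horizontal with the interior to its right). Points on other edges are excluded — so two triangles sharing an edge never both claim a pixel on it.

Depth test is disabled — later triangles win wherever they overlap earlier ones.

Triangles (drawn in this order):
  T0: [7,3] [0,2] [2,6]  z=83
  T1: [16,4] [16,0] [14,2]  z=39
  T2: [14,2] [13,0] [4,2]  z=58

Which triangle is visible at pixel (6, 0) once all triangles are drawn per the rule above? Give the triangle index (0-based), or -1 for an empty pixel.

T0:
  2·area = 26  (B↔C swapped to make it positive)
  edge (7, 3)→(2, 6): d=(-5,3) right/bottom  bias=-1
  edge (2, 6)→(0, 2): d=(-2,-4) top-left  bias=+0
  edge (0, 2)→(7, 3): d=(7,1) right/bottom  bias=-1
    (0,1)@(1, 3): e=[18,2,6] → #
    (1,1)@(3, 3): e=[12,10,4] → #
    (2,1)@(5, 3): e=[6,18,2] → #
    (3,1)@(7, 3): e=[0,26,0] → ·  [on edge]
    (0,2)@(1, 5): e=[8,-2,20] → ·
    (1,2)@(3, 5): e=[2,6,18] → #
    (2,2)@(5, 5): e=[-4,14,16] → ·
    (1,3)@(3, 7): e=[-8,2,32] → ·
  covered (4 px):
    · · · · · · · · ·
    # # # · · · · · ·
    · # · · · · · · ·
    · · · · · · · · ·
T1:
  2·area = 8  (B↔C swapped to make it positive)
  edge (16, 4)→(14, 2): d=(-2,-2) top-left  bias=+0
  edge (14, 2)→(16, 0): d=(2,-2) top-left  bias=+0
  edge (16, 0)→(16, 4): d=(0,4) right/bottom  bias=-1
    (6,0)@(13, 1): e=[0,-4,12] → ·  [on edge]
    (7,0)@(15, 1): e=[4,0,4] → #  [on edge]
    (8,0)@(17, 1): e=[8,4,-4] → ·
    (6,1)@(13, 3): e=[-4,0,12] → ·  [on edge]
    (7,1)@(15, 3): e=[0,4,4] → #  [on edge]
    (8,1)@(17, 3): e=[4,8,-4] → ·
    (5,2)@(11, 5): e=[-12,0,20] → ·  [on edge]
    (7,2)@(15, 5): e=[-4,8,4] → ·
    (8,2)@(17, 5): e=[0,12,-4] → ·  [on edge]
    (4,3)@(9, 7): e=[-20,0,28] → ·  [on edge]
  covered (2 px):
    · · · · · · · # ·
    · · · · · · · # ·
    · · · · · · · · ·
    · · · · · · · · ·
T2:
  2·area = 20  (B↔C swapped to make it positive)
  edge (14, 2)→(4, 2): d=(-10,0) right/bottom  bias=-1
  edge (4, 2)→(13, 0): d=(9,-2) top-left  bias=+0
  edge (13, 0)→(14, 2): d=(1,2) right/bottom  bias=-1
    (4,0)@(9, 1): e=[10,1,9] → #
    (5,0)@(11, 1): e=[10,5,5] → #
    (6,0)@(13, 1): e=[10,9,1] → #
    (7,0)@(15, 1): e=[10,13,-3] → ·
    (4,1)@(9, 3): e=[-10,19,11] → ·
    (5,1)@(11, 3): e=[-10,23,7] → ·
    (6,1)@(13, 3): e=[-10,27,3] → ·
  covered (3 px):
    · · · · # # # · ·
    · · · · · · · · ·
    · · · · · · · · ·
    · · · · · · · · ·

Z-buffer (winner per pixel, '.' = empty):
  . . . . 2 2 2 1 .
  0 0 0 . . . . 1 .
  . 0 . . . . . . .
  . . . . . . . . .

Answer: 2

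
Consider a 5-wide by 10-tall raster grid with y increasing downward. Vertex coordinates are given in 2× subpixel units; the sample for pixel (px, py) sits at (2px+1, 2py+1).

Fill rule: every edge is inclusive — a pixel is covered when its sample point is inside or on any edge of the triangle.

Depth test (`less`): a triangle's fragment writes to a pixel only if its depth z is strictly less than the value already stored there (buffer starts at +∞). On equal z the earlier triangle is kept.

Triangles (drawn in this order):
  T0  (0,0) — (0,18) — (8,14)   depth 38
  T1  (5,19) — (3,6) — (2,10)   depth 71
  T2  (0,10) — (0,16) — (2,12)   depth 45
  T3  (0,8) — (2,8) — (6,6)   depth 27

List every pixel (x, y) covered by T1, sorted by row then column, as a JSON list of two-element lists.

T0:
  2·area = 144  (B↔C swapped to make it positive)
  edge (0, 0)→(8, 14): d=(8,14) inclusive
  edge (8, 14)→(0, 18): d=(-8,4) inclusive
  edge (0, 18)→(0, 0): d=(0,-18) inclusive
    (0,1)@(1, 3): e=[10,116,18] → X
    (1,1)@(3, 3): e=[-18,108,54] → .
    (0,2)@(1, 5): e=[26,100,18] → X
    (1,2)@(3, 5): e=[-2,92,54] → .
    (0,3)@(1, 7): e=[42,84,18] → X
    (1,3)@(3, 7): e=[14,76,54] → X
    (2,3)@(5, 7): e=[-14,68,90] → .
    (0,4)@(1, 9): e=[58,68,18] → X
    (2,4)@(5, 9): e=[2,52,90] → X
    (3,4)@(7, 9): e=[-26,44,126] → .
    (0,5)@(1, 11): e=[74,52,18] → X
    (3,5)@(7, 11): e=[-10,28,126] → .
  covered (18 px):
    . . . . .
    X . . . .
    X . . . .
    X X . . .
    X X X . .
    X X X . .
    X X X X .
    X X X . .
    X . . . .
    . . . . .
T1:
  2·area = 21  (B↔C swapped to make it positive)
  edge (5, 19)→(2, 10): d=(-3,-9) inclusive
  edge (2, 10)→(3, 6): d=(1,-4) inclusive
  edge (3, 6)→(5, 19): d=(2,13) inclusive
    (0,3)@(1, 7): e=[0,-7,28] → .  [on edge]
    (1,3)@(3, 7): e=[18,1,2] → X
    (2,3)@(5, 7): e=[36,9,-24] → .
    (1,4)@(3, 9): e=[12,3,6] → X
    (2,4)@(5, 9): e=[30,11,-20] → .
    (1,5)@(3, 11): e=[6,5,10] → X
    (2,5)@(5, 11): e=[24,13,-16] → .
    (1,6)@(3, 13): e=[0,7,14] → X  [on edge]
    (2,6)@(5, 13): e=[18,15,-12] → .
    (1,7)@(3, 15): e=[-6,9,18] → .
    (2,9)@(5, 19): e=[0,21,0] → X  [on edge]
    (3,9)@(7, 19): e=[18,29,-26] → .
  covered (5 px):
    . . . . .
    . . . . .
    . . . . .
    . X . . .
    . X . . .
    . X . . .
    . X . . .
    . . . . .
    . . . . .
    . . X . .
T2:
  2·area = 12  (B↔C swapped to make it positive)
  edge (0, 10)→(2, 12): d=(2,2) inclusive
  edge (2, 12)→(0, 16): d=(-2,4) inclusive
  edge (0, 16)→(0, 10): d=(0,-6) inclusive
    (0,5)@(1, 11): e=[0,6,6] → X  [on edge]
    (1,5)@(3, 11): e=[-4,-2,18] → .
    (0,6)@(1, 13): e=[4,2,6] → X
    (1,6)@(3, 13): e=[0,-6,18] → .  [on edge]
    (0,7)@(1, 15): e=[8,-2,6] → .
    (2,7)@(5, 15): e=[0,-18,30] → .  [on edge]
    (3,8)@(7, 17): e=[0,-30,42] → .  [on edge]
    (4,9)@(9, 19): e=[0,-42,54] → .  [on edge]
  covered (2 px):
    . . . . .
    . . . . .
    . . . . .
    . . . . .
    . . . . .
    X . . . .
    X . . . .
    . . . . .
    . . . . .
    . . . . .
T3:
  2·area = 4  (B↔C swapped to make it positive)
  edge (0, 8)→(6, 6): d=(6,-2) inclusive
  edge (6, 6)→(2, 8): d=(-4,2) inclusive
  edge (2, 8)→(0, 8): d=(-2,0) inclusive
    (4,2)@(9, 5): e=[0,-2,6] → .  [on edge]
    (1,3)@(3, 7): e=[0,2,2] → X  [on edge]
    (2,3)@(5, 7): e=[4,-2,2] → .
    (1,4)@(3, 9): e=[12,-6,-2] → .
  covered (1 px):
    . . . . .
    . . . . .
    . . . . .
    . X . . .
    . . . . .
    . . . . .
    . . . . .
    . . . . .
    . . . . .
    . . . . .

Final: [[1,3],[1,4],[1,5],[1,6],[2,9]]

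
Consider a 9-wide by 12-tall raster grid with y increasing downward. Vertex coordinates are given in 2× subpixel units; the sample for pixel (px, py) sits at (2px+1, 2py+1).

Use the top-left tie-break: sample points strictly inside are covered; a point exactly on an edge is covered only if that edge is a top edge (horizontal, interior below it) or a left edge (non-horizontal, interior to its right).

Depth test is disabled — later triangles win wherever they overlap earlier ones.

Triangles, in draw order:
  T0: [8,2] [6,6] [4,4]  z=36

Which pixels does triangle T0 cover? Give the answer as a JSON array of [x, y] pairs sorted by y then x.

T0:
  2·area = 12
  edge (8, 2)→(6, 6): d=(-2,4) right/bottom  bias=-1
  edge (6, 6)→(4, 4): d=(-2,-2) top-left  bias=+0
  edge (4, 4)→(8, 2): d=(4,-2) top-left  bias=+0
    (0,0)@(1, 1): e=[30,0,-18] → ·  [on edge]
    (1,1)@(3, 3): e=[18,0,-6] → ·  [on edge]
    (3,1)@(7, 3): e=[2,8,2] → █
    (4,1)@(9, 3): e=[-6,12,6] → ·
    (2,2)@(5, 5): e=[6,0,6] → █  [on edge]
    (3,2)@(7, 5): e=[-2,4,10] → ·
    (2,3)@(5, 7): e=[2,-4,14] → ·
    (3,3)@(7, 7): e=[-6,0,18] → ·  [on edge]
    (4,4)@(9, 9): e=[-18,0,30] → ·  [on edge]
    (5,5)@(11, 11): e=[-30,0,42] → ·  [on edge]
    (6,6)@(13, 13): e=[-42,0,54] → ·  [on edge]
    (7,7)@(15, 15): e=[-54,0,66] → ·  [on edge]
    (8,8)@(17, 17): e=[-66,0,78] → ·  [on edge]
  covered (2 px):
    · · · · · · · · ·
    · · · █ · · · · ·
    · · █ · · · · · ·
    · · · · · · · · ·
    · · · · · · · · ·
    · · · · · · · · ·
    · · · · · · · · ·
    · · · · · · · · ·
    · · · · · · · · ·
    · · · · · · · · ·
    · · · · · · · · ·
    · · · · · · · · ·

Answer: [[3,1],[2,2]]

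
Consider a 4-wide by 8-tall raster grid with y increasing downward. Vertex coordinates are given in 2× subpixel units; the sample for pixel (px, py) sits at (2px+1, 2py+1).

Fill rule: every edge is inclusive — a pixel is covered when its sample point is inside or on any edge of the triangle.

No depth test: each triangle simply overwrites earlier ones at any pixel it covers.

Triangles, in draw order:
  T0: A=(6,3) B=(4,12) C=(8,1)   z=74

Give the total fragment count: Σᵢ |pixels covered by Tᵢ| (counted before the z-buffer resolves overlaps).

T0:
  2·area = 14  (B↔C swapped to make it positive)
  edge (6, 3)→(8, 1): d=(2,-2) inclusive
  edge (8, 1)→(4, 12): d=(-4,11) inclusive
  edge (4, 12)→(6, 3): d=(2,-9) inclusive
    (3,1)@(7, 3): e=[2,3,9] → █
    (3,2)@(7, 5): e=[6,-5,13] → ·
    (2,4)@(5, 9): e=[10,1,3] → █
    (3,4)@(7, 9): e=[14,-21,21] → ·
    (2,5)@(5, 11): e=[14,-7,7] → ·
  covered (2 px):
    · · · ·
    · · · █
    · · · ·
    · · · ·
    · · █ ·
    · · · ·
    · · · ·
    · · · ·

Answer: 2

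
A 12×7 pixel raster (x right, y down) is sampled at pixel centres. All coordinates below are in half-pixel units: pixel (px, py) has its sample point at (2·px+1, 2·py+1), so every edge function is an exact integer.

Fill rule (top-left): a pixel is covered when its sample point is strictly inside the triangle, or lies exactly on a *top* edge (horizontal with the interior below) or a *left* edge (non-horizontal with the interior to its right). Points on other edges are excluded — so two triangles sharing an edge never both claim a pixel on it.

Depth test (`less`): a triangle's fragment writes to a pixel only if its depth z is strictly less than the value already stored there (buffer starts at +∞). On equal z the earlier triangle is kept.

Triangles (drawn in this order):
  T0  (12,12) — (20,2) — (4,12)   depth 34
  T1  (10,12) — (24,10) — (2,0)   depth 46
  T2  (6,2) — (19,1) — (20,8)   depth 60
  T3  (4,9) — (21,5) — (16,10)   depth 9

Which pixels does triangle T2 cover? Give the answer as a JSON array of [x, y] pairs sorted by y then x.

T0:
  2·area = 80  (B↔C swapped to make it positive)
  edge (12, 12)→(4, 12): d=(-8,0) right/bottom  bias=-1
  edge (4, 12)→(20, 2): d=(16,-10) top-left  bias=+0
  edge (20, 2)→(12, 12): d=(-8,10) right/bottom  bias=-1
    (9,1)@(19, 3): e=[72,6,2] → X
    (10,1)@(21, 3): e=[72,26,-18] → .
    (8,2)@(17, 5): e=[56,18,6] → X
    (9,2)@(19, 5): e=[56,38,-14] → .
    (6,3)@(13, 7): e=[40,10,30] → X
    (7,3)@(15, 7): e=[40,30,10] → X
    (8,3)@(17, 7): e=[40,50,-10] → .
    (4,4)@(9, 9): e=[24,2,54] → X
    (5,4)@(11, 9): e=[24,22,34] → X
    (7,4)@(15, 9): e=[24,62,-6] → .
    (3,5)@(7, 11): e=[8,14,58] → X
    (6,5)@(13, 11): e=[8,74,-2] → .
  covered (10 px):
    . . . . . . . . . . . .
    . . . . . . . . . X . .
    . . . . . . . . X . . .
    . . . . . . X X . . . .
    . . . . X X X . . . . .
    . . . X X X . . . . . .
    . . . . . . . . . . . .
T1:
  2·area = 184  (B↔C swapped to make it positive)
  edge (10, 12)→(2, 0): d=(-8,-12) top-left  bias=+0
  edge (2, 0)→(24, 10): d=(22,10) right/bottom  bias=-1
  edge (24, 10)→(10, 12): d=(-14,2) right/bottom  bias=-1
    (1,0)@(3, 1): e=[4,12,168] → X
    (2,0)@(5, 1): e=[28,-8,164] → .
    (1,1)@(3, 3): e=[-12,56,140] → .
    (2,1)@(5, 3): e=[12,36,136] → X
    (3,1)@(7, 3): e=[36,16,132] → X
    (4,1)@(9, 3): e=[60,-4,128] → .
    (2,2)@(5, 5): e=[-4,80,108] → .
    (3,2)@(7, 5): e=[20,60,104] → X
    (4,2)@(9, 5): e=[44,40,100] → X
    (5,2)@(11, 5): e=[68,20,96] → X
    (6,2)@(13, 5): e=[92,0,92] → .  [on edge]
    (3,3)@(7, 7): e=[4,104,76] → X
    (8,5)@(17, 11): e=[92,92,0] → .  [on edge]
    (1,6)@(3, 13): e=[-92,276,0] → .  [on edge]
  covered (22 px):
    . X . . . . . . . . . .
    . . X X . . . . . . . .
    . . . X X X . . . . . .
    . . . X X X X X X . . .
    . . . . X X X X X X X .
    . . . . . X X X . . . .
    . . . . . . . . . . . .
T2:
  2·area = 92
  edge (6, 2)→(19, 1): d=(13,-1) top-left  bias=+0
  edge (19, 1)→(20, 8): d=(1,7) right/bottom  bias=-1
  edge (20, 8)→(6, 2): d=(-14,-6) top-left  bias=+0
    (9,0)@(19, 1): e=[0,0,92] → .  [on edge]
    (4,1)@(9, 3): e=[16,72,4] → X
    (5,1)@(11, 3): e=[18,58,16] → X
    (6,1)@(13, 3): e=[20,44,28] → X
    (7,1)@(15, 3): e=[22,30,40] → X
    (8,1)@(17, 3): e=[24,16,52] → X
    (9,1)@(19, 3): e=[26,2,64] → X
    (10,1)@(21, 3): e=[28,-12,76] → .
    (4,2)@(9, 5): e=[42,74,-24] → .
    (5,2)@(11, 5): e=[44,60,-12] → .
    (6,2)@(13, 5): e=[46,46,0] → X  [on edge]
    (10,2)@(21, 5): e=[54,-10,48] → .
  covered (11 px):
    . . . . . . . . . . . .
    . . . . X X X X X X . .
    . . . . . . X X X X . .
    . . . . . . . . . X . .
    . . . . . . . . . . . .
    . . . . . . . . . . . .
    . . . . . . . . . . . .
T3:
  2·area = 65
  edge (4, 9)→(21, 5): d=(17,-4) top-left  bias=+0
  edge (21, 5)→(16, 10): d=(-5,5) right/bottom  bias=-1
  edge (16, 10)→(4, 9): d=(-12,-1) top-left  bias=+0
    (11,1)@(23, 3): e=[-26,0,91] → .  [on edge]
    (10,2)@(21, 5): e=[0,0,65] → .  [on edge]
    (6,3)@(13, 7): e=[2,30,33] → X
    (7,3)@(15, 7): e=[10,20,35] → X
    (8,3)@(17, 7): e=[18,10,37] → X
    (9,3)@(19, 7): e=[26,0,39] → .  [on edge]
    (2,4)@(5, 9): e=[4,60,1] → X
    (3,4)@(7, 9): e=[12,50,3] → X
    (4,4)@(9, 9): e=[20,40,5] → X
    (5,4)@(11, 9): e=[28,30,7] → X
    (8,4)@(17, 9): e=[52,0,13] → .  [on edge]
    (2,5)@(5, 11): e=[38,50,-23] → .
    (7,5)@(15, 11): e=[78,0,-13] → .  [on edge]
    (6,6)@(13, 13): e=[104,0,-39] → .  [on edge]
  covered (9 px):
    . . . . . . . . . . . .
    . . . . . . . . . . . .
    . . . . . . . . . . . .
    . . . . . . X X X . . .
    . . X X X X X X . . . .
    . . . . . . . . . . . .
    . . . . . . . . . . . .

Final: [[4,1],[5,1],[6,1],[7,1],[8,1],[9,1],[6,2],[7,2],[8,2],[9,2],[9,3]]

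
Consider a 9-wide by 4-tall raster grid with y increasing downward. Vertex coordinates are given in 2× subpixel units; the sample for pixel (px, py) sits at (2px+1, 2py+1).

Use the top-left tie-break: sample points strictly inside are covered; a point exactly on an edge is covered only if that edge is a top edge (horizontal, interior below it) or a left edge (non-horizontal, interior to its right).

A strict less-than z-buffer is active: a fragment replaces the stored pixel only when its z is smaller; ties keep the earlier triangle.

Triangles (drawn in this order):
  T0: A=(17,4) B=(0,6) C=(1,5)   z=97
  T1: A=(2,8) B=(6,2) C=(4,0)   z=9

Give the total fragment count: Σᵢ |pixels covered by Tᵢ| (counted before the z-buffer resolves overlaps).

T0:
  2·area = 15
  edge (17, 4)→(0, 6): d=(-17,2) right/bottom  bias=-1
  edge (0, 6)→(1, 5): d=(1,-1) top-left  bias=+0
  edge (1, 5)→(17, 4): d=(16,-1) top-left  bias=+0
    (2,0)@(5, 1): e=[75,0,-60] → ·  [on edge]
    (1,1)@(3, 3): e=[45,0,-30] → ·  [on edge]
    (0,2)@(1, 5): e=[15,0,0] → #  [on edge]
    (1,2)@(3, 5): e=[11,2,2] → #
    (2,2)@(5, 5): e=[7,4,4] → #
    (3,2)@(7, 5): e=[3,6,6] → #
    (4,2)@(9, 5): e=[-1,8,8] → ·
    (0,3)@(1, 7): e=[-19,2,32] → ·
    (1,3)@(3, 7): e=[-23,4,34] → ·
    (2,3)@(5, 7): e=[-27,6,36] → ·
    (3,3)@(7, 7): e=[-31,8,38] → ·
  covered (4 px):
    · · · · · · · · ·
    · · · · · · · · ·
    # # # # · · · · ·
    · · · · · · · · ·
T1:
  2·area = 20  (B↔C swapped to make it positive)
  edge (2, 8)→(4, 0): d=(2,-8) top-left  bias=+0
  edge (4, 0)→(6, 2): d=(2,2) right/bottom  bias=-1
  edge (6, 2)→(2, 8): d=(-4,6) right/bottom  bias=-1
    (2,0)@(5, 1): e=[10,0,10] → ·  [on edge]
    (2,1)@(5, 3): e=[14,4,2] → #
    (3,1)@(7, 3): e=[30,0,-10] → ·  [on edge]
    (1,2)@(3, 5): e=[2,12,6] → #
    (2,2)@(5, 5): e=[18,8,-6] → ·
    (4,2)@(9, 5): e=[50,0,-30] → ·  [on edge]
    (1,3)@(3, 7): e=[6,16,-2] → ·
    (5,3)@(11, 7): e=[70,0,-50] → ·  [on edge]
  covered (2 px):
    · · · · · · · · ·
    · · # · · · · · ·
    · # · · · · · · ·
    · · · · · · · · ·

Answer: 6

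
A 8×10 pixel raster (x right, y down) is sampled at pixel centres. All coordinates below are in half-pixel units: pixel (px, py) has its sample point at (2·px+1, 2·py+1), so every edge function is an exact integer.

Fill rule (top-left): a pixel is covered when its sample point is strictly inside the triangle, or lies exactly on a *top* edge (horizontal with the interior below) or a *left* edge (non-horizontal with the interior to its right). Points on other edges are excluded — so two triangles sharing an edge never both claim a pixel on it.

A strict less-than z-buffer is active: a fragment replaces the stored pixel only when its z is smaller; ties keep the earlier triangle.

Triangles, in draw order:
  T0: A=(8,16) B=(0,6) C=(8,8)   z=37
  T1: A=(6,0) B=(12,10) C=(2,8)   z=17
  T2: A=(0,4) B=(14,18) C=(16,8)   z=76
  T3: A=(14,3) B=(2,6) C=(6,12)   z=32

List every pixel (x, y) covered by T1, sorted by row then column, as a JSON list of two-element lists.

T0:
  2·area = 64
  edge (8, 16)→(0, 6): d=(-8,-10) top-left  bias=+0
  edge (0, 6)→(8, 8): d=(8,2) right/bottom  bias=-1
  edge (8, 8)→(8, 16): d=(0,8) right/bottom  bias=-1
    (0,3)@(1, 7): e=[2,6,56] → #
    (1,3)@(3, 7): e=[22,2,40] → #
    (2,3)@(5, 7): e=[42,-2,24] → ·
    (0,4)@(1, 9): e=[-14,22,56] → ·
    (1,4)@(3, 9): e=[6,18,40] → #
    (2,4)@(5, 9): e=[26,14,24] → #
    (3,4)@(7, 9): e=[46,10,8] → #
    (4,4)@(9, 9): e=[66,6,-8] → ·
    (1,5)@(3, 11): e=[-10,34,40] → ·
    (2,5)@(5, 11): e=[10,30,24] → #
    (4,5)@(9, 11): e=[50,22,-8] → ·
    (2,6)@(5, 13): e=[-6,46,24] → ·
  covered (8 px):
    · · · · · · · ·
    · · · · · · · ·
    · · · · · · · ·
    # # · · · · · ·
    · # # # · · · ·
    · · # # · · · ·
    · · · # · · · ·
    · · · · · · · ·
    · · · · · · · ·
    · · · · · · · ·
T1:
  2·area = 88
  edge (6, 0)→(12, 10): d=(6,10) right/bottom  bias=-1
  edge (12, 10)→(2, 8): d=(-10,-2) top-left  bias=+0
  edge (2, 8)→(6, 0): d=(4,-8) top-left  bias=+0
    (2,1)@(5, 3): e=[28,56,4] → #
    (3,1)@(7, 3): e=[8,60,20] → #
    (4,1)@(9, 3): e=[-12,64,36] → ·
    (2,2)@(5, 5): e=[40,36,12] → #
    (4,2)@(9, 5): e=[0,44,44] → ·  [on edge]
    (1,3)@(3, 7): e=[72,12,4] → #
    (4,3)@(9, 7): e=[12,24,52] → #
    (5,3)@(11, 7): e=[-8,28,68] → ·
    (1,4)@(3, 9): e=[84,-8,12] → ·
    (2,4)@(5, 9): e=[64,-4,28] → ·
    (3,4)@(7, 9): e=[44,0,44] → #  [on edge]
    (5,4)@(11, 9): e=[4,8,76] → #
    (7,7)@(15, 15): e=[0,-44,132] → ·  [on edge]
  covered (11 px):
    · · · · · · · ·
    · · # # · · · ·
    · · # # · · · ·
    · # # # # · · ·
    · · · # # # · ·
    · · · · · · · ·
    · · · · · · · ·
    · · · · · · · ·
    · · · · · · · ·
    · · · · · · · ·
T2:
  2·area = 168  (B↔C swapped to make it positive)
  edge (0, 4)→(16, 8): d=(16,4) right/bottom  bias=-1
  edge (16, 8)→(14, 18): d=(-2,10) right/bottom  bias=-1
  edge (14, 18)→(0, 4): d=(-14,-14) top-left  bias=+0
    (0,2)@(1, 5): e=[12,156,0] → #  [on edge]
    (1,2)@(3, 5): e=[4,136,28] → #
    (2,2)@(5, 5): e=[-4,116,56] → ·
    (0,3)@(1, 7): e=[44,152,-28] → ·
    (1,3)@(3, 7): e=[36,132,0] → #  [on edge]
    (2,3)@(5, 7): e=[28,112,28] → #
    (3,3)@(7, 7): e=[20,92,56] → #
    (4,3)@(9, 7): e=[12,72,84] → #
    (5,3)@(11, 7): e=[4,52,112] → #
    (6,3)@(13, 7): e=[-4,32,140] → ·
    (1,4)@(3, 9): e=[68,128,-28] → ·
    (2,4)@(5, 9): e=[60,108,0] → #  [on edge]
    (3,5)@(7, 11): e=[84,84,0] → #  [on edge]
    (4,6)@(9, 13): e=[108,60,0] → #  [on edge]
    (7,6)@(15, 13): e=[84,0,84] → ·  [on edge]
    (5,7)@(11, 15): e=[132,36,0] → #  [on edge]
    (6,8)@(13, 17): e=[156,12,0] → #  [on edge]
    (7,9)@(15, 19): e=[180,-12,0] → ·  [on edge]
  covered (24 px):
    · · · · · · · ·
    · · · · · · · ·
    # # · · · · · ·
    · # # # # # · ·
    · · # # # # # #
    · · · # # # # #
    · · · · # # # ·
    · · · · · # # ·
    · · · · · · # ·
    · · · · · · · ·
T3:
  2·area = 84  (B↔C swapped to make it positive)
  edge (14, 3)→(6, 12): d=(-8,9) right/bottom  bias=-1
  edge (6, 12)→(2, 6): d=(-4,-6) top-left  bias=+0
  edge (2, 6)→(14, 3): d=(12,-3) top-left  bias=+0
    (3,2)@(7, 5): e=[47,34,3] → #
    (4,2)@(9, 5): e=[29,46,9] → #
    (5,2)@(11, 5): e=[11,58,15] → #
    (6,2)@(13, 5): e=[-7,70,21] → ·
    (1,3)@(3, 7): e=[67,2,15] → #
    (2,3)@(5, 7): e=[49,14,21] → #
    (5,3)@(11, 7): e=[-5,50,39] → ·
    (1,4)@(3, 9): e=[51,-6,39] → ·
    (2,4)@(5, 9): e=[33,6,45] → #
    (4,4)@(9, 9): e=[-3,30,57] → ·
    (2,5)@(5, 11): e=[17,-2,69] → ·
    (3,5)@(7, 11): e=[-1,10,75] → ·
  covered (9 px):
    · · · · · · · ·
    · · · · · · · ·
    · · · # # # · ·
    · # # # # · · ·
    · · # # · · · ·
    · · · · · · · ·
    · · · · · · · ·
    · · · · · · · ·
    · · · · · · · ·
    · · · · · · · ·

Result: [[2,1],[3,1],[2,2],[3,2],[1,3],[2,3],[3,3],[4,3],[3,4],[4,4],[5,4]]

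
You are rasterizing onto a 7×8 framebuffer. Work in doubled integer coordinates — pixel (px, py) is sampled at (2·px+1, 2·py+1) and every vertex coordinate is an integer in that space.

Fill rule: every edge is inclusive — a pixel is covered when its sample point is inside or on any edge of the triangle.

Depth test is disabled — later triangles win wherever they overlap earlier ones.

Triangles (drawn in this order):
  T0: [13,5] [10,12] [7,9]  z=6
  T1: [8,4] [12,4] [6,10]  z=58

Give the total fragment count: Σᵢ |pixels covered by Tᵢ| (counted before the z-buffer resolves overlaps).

T0:
  2·area = 30
  edge (13, 5)→(10, 12): d=(-3,7) inclusive
  edge (10, 12)→(7, 9): d=(-3,-3) inclusive
  edge (7, 9)→(13, 5): d=(6,-4) inclusive
    (0,1)@(1, 3): e=[90,0,-60] → .  [on edge]
    (1,2)@(3, 5): e=[70,0,-40] → .  [on edge]
    (6,2)@(13, 5): e=[0,30,0] → X  [on edge]
    (2,3)@(5, 7): e=[50,0,-20] → .  [on edge]
    (5,3)@(11, 7): e=[8,18,4] → X
    (6,3)@(13, 7): e=[-6,24,12] → .
    (3,4)@(7, 9): e=[30,0,0] → X  [on edge]
    (4,4)@(9, 9): e=[16,6,8] → X
    (6,4)@(13, 9): e=[-12,18,24] → .
    (3,5)@(7, 11): e=[24,-6,12] → .
    (4,5)@(9, 11): e=[10,0,20] → X  [on edge]
    (5,5)@(11, 11): e=[-4,6,28] → .
    (0,6)@(1, 13): e=[60,-30,0] → .  [on edge]
    (5,6)@(11, 13): e=[-10,0,40] → .  [on edge]
    (6,7)@(13, 15): e=[-30,0,60] → .  [on edge]
  covered (6 px):
    . . . . . . .
    . . . . . . .
    . . . . . . X
    . . . . . X .
    . . . X X X .
    . . . . X . .
    . . . . . . .
    . . . . . . .
T1:
  2·area = 24
  edge (8, 4)→(12, 4): d=(4,0) inclusive
  edge (12, 4)→(6, 10): d=(-6,6) inclusive
  edge (6, 10)→(8, 4): d=(2,-6) inclusive
    (4,0)@(9, 1): e=[-12,36,0] → .  [on edge]
    (6,1)@(13, 3): e=[-4,0,28] → .  [on edge]
    (4,2)@(9, 5): e=[4,12,8] → X
    (5,2)@(11, 5): e=[4,0,20] → X  [on edge]
    (6,2)@(13, 5): e=[4,-12,32] → .
    (3,3)@(7, 7): e=[12,12,0] → X  [on edge]
    (4,3)@(9, 7): e=[12,0,12] → X  [on edge]
    (5,3)@(11, 7): e=[12,-12,24] → .
    (3,4)@(7, 9): e=[20,0,4] → X  [on edge]
    (4,4)@(9, 9): e=[20,-12,16] → .
    (2,5)@(5, 11): e=[28,0,-4] → .  [on edge]
    (3,5)@(7, 11): e=[28,-12,8] → .
    (1,6)@(3, 13): e=[36,0,-12] → .  [on edge]
    (2,6)@(5, 13): e=[36,-12,0] → .  [on edge]
    (0,7)@(1, 15): e=[44,0,-20] → .  [on edge]
  covered (5 px):
    . . . . . . .
    . . . . . . .
    . . . . X X .
    . . . X X . .
    . . . X . . .
    . . . . . . .
    . . . . . . .
    . . . . . . .

Result: 11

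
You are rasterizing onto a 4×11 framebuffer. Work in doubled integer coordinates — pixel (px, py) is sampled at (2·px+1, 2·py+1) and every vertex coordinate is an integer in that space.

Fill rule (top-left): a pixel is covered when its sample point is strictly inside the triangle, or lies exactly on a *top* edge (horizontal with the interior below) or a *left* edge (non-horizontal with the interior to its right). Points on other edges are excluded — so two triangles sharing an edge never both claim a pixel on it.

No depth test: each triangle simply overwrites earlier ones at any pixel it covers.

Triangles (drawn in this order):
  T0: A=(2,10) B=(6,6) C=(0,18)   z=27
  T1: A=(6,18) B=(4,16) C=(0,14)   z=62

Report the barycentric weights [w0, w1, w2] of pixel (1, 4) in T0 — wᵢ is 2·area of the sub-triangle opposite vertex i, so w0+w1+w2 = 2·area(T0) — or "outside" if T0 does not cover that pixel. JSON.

T0:
  2·area = 24
  edge (2, 10)→(6, 6): d=(4,-4) top-left  bias=+0
  edge (6, 6)→(0, 18): d=(-6,12) right/bottom  bias=-1
  edge (0, 18)→(2, 10): d=(2,-8) top-left  bias=+0
    (3,2)@(7, 5): e=[0,-6,30] → .  [on edge]
    (2,3)@(5, 7): e=[0,6,18] → X  [on edge]
    (3,3)@(7, 7): e=[8,-18,34] → .
    (1,4)@(3, 9): e=[0,18,6] → X  [on edge]
    (2,4)@(5, 9): e=[8,-6,22] → .
    (0,5)@(1, 11): e=[0,30,-6] → .  [on edge]
    (1,5)@(3, 11): e=[8,6,10] → X
    (2,5)@(5, 11): e=[16,-18,26] → .
    (1,6)@(3, 13): e=[16,-6,14] → .
    (0,7)@(1, 15): e=[16,6,2] → X
    (1,7)@(3, 15): e=[24,-18,18] → .
    (0,8)@(1, 17): e=[24,-6,6] → .
  covered (4 px):
    . . . .
    . . . .
    . . . .
    . . X .
    . X . .
    . X . .
    . . . .
    X . . .
    . . . .
    . . . .
    . . . .
T1:
  2·area = 4  (B↔C swapped to make it positive)
  edge (6, 18)→(0, 14): d=(-6,-4) top-left  bias=+0
  edge (0, 14)→(4, 16): d=(4,2) right/bottom  bias=-1
  edge (4, 16)→(6, 18): d=(2,2) right/bottom  bias=-1
    (0,6)@(1, 13): e=[10,-6,0] → .  [on edge]
    (1,7)@(3, 15): e=[6,-2,0] → .  [on edge]
    (2,8)@(5, 17): e=[2,2,0] → .  [on edge]
    (3,9)@(7, 19): e=[-2,6,0] → .  [on edge]
  covered (0 px):
    . . . .
    . . . .
    . . . .
    . . . .
    . . . .
    . . . .
    . . . .
    . . . .
    . . . .
    . . . .
    . . . .

Final: [18,6,0]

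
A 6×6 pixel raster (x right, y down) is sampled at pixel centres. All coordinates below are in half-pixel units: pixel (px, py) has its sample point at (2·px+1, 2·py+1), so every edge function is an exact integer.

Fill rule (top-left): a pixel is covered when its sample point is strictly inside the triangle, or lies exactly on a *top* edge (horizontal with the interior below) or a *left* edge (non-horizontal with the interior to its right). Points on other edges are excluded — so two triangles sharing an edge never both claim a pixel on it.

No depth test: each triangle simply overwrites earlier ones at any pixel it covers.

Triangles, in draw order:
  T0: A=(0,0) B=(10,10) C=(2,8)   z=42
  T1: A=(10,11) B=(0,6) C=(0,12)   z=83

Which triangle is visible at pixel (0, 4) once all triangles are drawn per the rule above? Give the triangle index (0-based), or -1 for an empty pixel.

T0:
  2·area = 60
  edge (0, 0)→(10, 10): d=(10,10) right/bottom  bias=-1
  edge (10, 10)→(2, 8): d=(-8,-2) top-left  bias=+0
  edge (2, 8)→(0, 0): d=(-2,-8) top-left  bias=+0
    (0,0)@(1, 1): e=[0,54,6] → .  [on edge]
    (0,1)@(1, 3): e=[20,38,2] → X
    (1,1)@(3, 3): e=[0,42,18] → .  [on edge]
    (0,2)@(1, 5): e=[40,22,-2] → .
    (1,2)@(3, 5): e=[20,26,14] → X
    (2,2)@(5, 5): e=[0,30,30] → .  [on edge]
    (1,3)@(3, 7): e=[40,10,10] → X
    (2,3)@(5, 7): e=[20,14,26] → X
    (3,3)@(7, 7): e=[0,18,42] → .  [on edge]
    (1,4)@(3, 9): e=[60,-6,6] → .
    (2,4)@(5, 9): e=[40,-2,22] → .
    (3,4)@(7, 9): e=[20,2,38] → X
    (4,4)@(9, 9): e=[0,6,54] → .  [on edge]
    (5,5)@(11, 11): e=[0,-6,66] → .  [on edge]
  covered (5 px):
    . . . . . .
    X . . . . .
    . X . . . .
    . X X . . .
    . . . X . .
    . . . . . .
T1:
  2·area = 60  (B↔C swapped to make it positive)
  edge (10, 11)→(0, 12): d=(-10,1) right/bottom  bias=-1
  edge (0, 12)→(0, 6): d=(0,-6) top-left  bias=+0
  edge (0, 6)→(10, 11): d=(10,5) right/bottom  bias=-1
    (0,3)@(1, 7): e=[49,6,5] → X
    (1,3)@(3, 7): e=[47,18,-5] → .
    (0,4)@(1, 9): e=[29,6,25] → X
    (1,4)@(3, 9): e=[27,18,15] → X
    (2,4)@(5, 9): e=[25,30,5] → X
    (3,4)@(7, 9): e=[23,42,-5] → .
    (0,5)@(1, 11): e=[9,6,45] → X
    (3,5)@(7, 11): e=[3,42,15] → X
    (4,5)@(9, 11): e=[1,54,5] → X
    (5,5)@(11, 11): e=[-1,66,-5] → .
  covered (9 px):
    . . . . . .
    . . . . . .
    . . . . . .
    X . . . . .
    X X X . . .
    X X X X X .

Z-buffer (winner per pixel, '.' = empty):
  . . . . . .
  0 . . . . .
  . 0 . . . .
  1 0 0 . . .
  1 1 1 0 . .
  1 1 1 1 1 .

Final: 1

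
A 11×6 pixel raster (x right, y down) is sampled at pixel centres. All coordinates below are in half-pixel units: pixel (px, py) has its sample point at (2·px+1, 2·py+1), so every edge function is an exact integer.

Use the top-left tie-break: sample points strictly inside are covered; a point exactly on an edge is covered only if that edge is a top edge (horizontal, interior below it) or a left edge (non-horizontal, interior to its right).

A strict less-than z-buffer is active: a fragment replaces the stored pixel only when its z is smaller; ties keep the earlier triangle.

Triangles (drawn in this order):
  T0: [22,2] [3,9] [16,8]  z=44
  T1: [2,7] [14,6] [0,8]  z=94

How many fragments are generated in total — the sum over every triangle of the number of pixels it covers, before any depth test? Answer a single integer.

T0:
  2·area = 72  (B↔C swapped to make it positive)
  edge (22, 2)→(16, 8): d=(-6,6) right/bottom  bias=-1
  edge (16, 8)→(3, 9): d=(-13,1) right/bottom  bias=-1
  edge (3, 9)→(22, 2): d=(19,-7) top-left  bias=+0
    (10,1)@(21, 3): e=[0,60,12] → ·  [on edge]
    (7,2)@(15, 5): e=[24,40,8] → █
    (8,2)@(17, 5): e=[12,38,22] → █
    (9,2)@(19, 5): e=[0,36,36] → ·  [on edge]
    (4,3)@(9, 7): e=[48,20,4] → █
    (5,3)@(11, 7): e=[36,18,18] → █
    (6,3)@(13, 7): e=[24,16,32] → █
    (8,3)@(17, 7): e=[0,12,60] → ·  [on edge]
    (1,4)@(3, 9): e=[72,0,0] → ·  [on edge]
    (4,4)@(9, 9): e=[36,-6,42] → ·
    (5,4)@(11, 9): e=[24,-8,56] → ·
    (6,4)@(13, 9): e=[12,-10,70] → ·
    (7,4)@(15, 9): e=[0,-12,84] → ·  [on edge]
    (6,5)@(13, 11): e=[0,-36,108] → ·  [on edge]
  covered (6 px):
    · · · · · · · · · · ·
    · · · · · · · · · · ·
    · · · · · · · █ █ · ·
    · · · · █ █ █ █ · · ·
    · · · · · · · · · · ·
    · · · · · · · · · · ·
T1:
  2·area = 10
  edge (2, 7)→(14, 6): d=(12,-1) top-left  bias=+0
  edge (14, 6)→(0, 8): d=(-14,2) right/bottom  bias=-1
  edge (0, 8)→(2, 7): d=(2,-1) top-left  bias=+0
    (10,2)@(21, 5): e=[-5,0,15] → ·  [on edge]
    (1,3)@(3, 7): e=[1,8,1] → █
    (2,3)@(5, 7): e=[3,4,3] → █
    (3,3)@(7, 7): e=[5,0,5] → ·  [on edge]
    (1,4)@(3, 9): e=[25,-20,5] → ·
    (2,4)@(5, 9): e=[27,-24,7] → ·
  covered (2 px):
    · · · · · · · · · · ·
    · · · · · · · · · · ·
    · · · · · · · · · · ·
    · █ █ · · · · · · · ·
    · · · · · · · · · · ·
    · · · · · · · · · · ·

Final: 8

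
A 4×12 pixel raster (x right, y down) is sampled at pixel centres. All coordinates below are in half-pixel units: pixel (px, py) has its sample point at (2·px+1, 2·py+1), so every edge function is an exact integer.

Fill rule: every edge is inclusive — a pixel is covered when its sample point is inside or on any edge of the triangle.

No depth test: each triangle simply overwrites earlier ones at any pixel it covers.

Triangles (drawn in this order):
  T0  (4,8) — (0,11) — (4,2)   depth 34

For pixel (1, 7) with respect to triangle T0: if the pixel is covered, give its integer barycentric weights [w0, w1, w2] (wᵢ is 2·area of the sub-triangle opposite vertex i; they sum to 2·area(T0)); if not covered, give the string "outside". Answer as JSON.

T0:
  2·area = 24
  edge (4, 8)→(0, 11): d=(-4,3) inclusive
  edge (0, 11)→(4, 2): d=(4,-9) inclusive
  edge (4, 2)→(4, 8): d=(0,6) inclusive
    (1,2)@(3, 5): e=[15,3,6] → █
    (2,2)@(5, 5): e=[9,21,-6] → ·
    (1,3)@(3, 7): e=[7,11,6] → █
    (2,3)@(5, 7): e=[1,29,-6] → ·
    (0,4)@(1, 9): e=[5,1,18] → █
    (1,4)@(3, 9): e=[-1,19,6] → ·
    (0,5)@(1, 11): e=[-3,9,18] → ·
  covered (3 px):
    · · · ·
    · · · ·
    · █ · ·
    · █ · ·
    █ · · ·
    · · · ·
    · · · ·
    · · · ·
    · · · ·
    · · · ·
    · · · ·
    · · · ·

Final: "outside"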